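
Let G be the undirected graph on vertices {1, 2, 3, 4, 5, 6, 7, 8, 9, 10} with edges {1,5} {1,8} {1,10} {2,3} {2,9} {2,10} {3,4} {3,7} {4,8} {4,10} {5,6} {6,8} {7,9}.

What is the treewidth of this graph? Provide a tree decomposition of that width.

Treewidth 2.
One optimal decomposition is:
Bags: B1 = {5, 6, 8}  B2 = {1, 5, 8}  B3 = {1, 4, 8}  B4 = {1, 4, 10}  B5 = {3, 4, 10}  B6 = {2, 3, 10}  B7 = {2, 3, 7}  B8 = {2, 7, 9}
Tree: B1–B2, B2–B3, B3–B4, B4–B5, B5–B6, B6–B7, B7–B8

Every bag has size at most 3, so the width is 3 − 1 = 2 and tw(G) ≤ 2. For the lower bound, G contains the cycle 6–5–1–8–6, so G is not a forest; only forests have treewidth ≤ 1, hence tw(G) ≥ 2. Hence tw(G) = 2 exactly.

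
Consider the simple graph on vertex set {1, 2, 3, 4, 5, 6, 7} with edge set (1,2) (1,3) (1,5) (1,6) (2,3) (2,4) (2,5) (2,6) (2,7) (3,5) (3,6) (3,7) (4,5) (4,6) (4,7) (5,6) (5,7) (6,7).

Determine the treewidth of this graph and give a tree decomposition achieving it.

The largest bag has 5 vertices, giving width 4; this decomposition certifies tw(G) ≤ 4. On the other hand G contains the 5-clique {1, 2, 3, 5, 6}. A clique must lie in a single bag of any decomposition, so no decomposition can have width below 4. The upper and lower bounds meet at 4, so that is the treewidth.

Treewidth 4.
One optimal decomposition is:
Bags: B1 = {1, 2, 3, 5, 6}  B2 = {2, 3, 5, 6, 7}  B3 = {2, 4, 5, 6, 7}
Tree: B1–B2, B2–B3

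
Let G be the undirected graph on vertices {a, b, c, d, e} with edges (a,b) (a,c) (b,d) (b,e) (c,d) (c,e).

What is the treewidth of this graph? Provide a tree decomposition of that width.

The largest bag has 3 vertices, giving width 2; this decomposition certifies tw(G) ≤ 2. For the lower bound, G contains the cycle b–e–c–a–b, so G is not a forest; only forests have treewidth ≤ 1, hence tw(G) ≥ 2. Therefore the treewidth is 2.

Treewidth 2.
One optimal decomposition is:
Bags: B1 = {b, c, e}  B2 = {a, b, c}  B3 = {b, c, d}
Tree: B1–B2, B2–B3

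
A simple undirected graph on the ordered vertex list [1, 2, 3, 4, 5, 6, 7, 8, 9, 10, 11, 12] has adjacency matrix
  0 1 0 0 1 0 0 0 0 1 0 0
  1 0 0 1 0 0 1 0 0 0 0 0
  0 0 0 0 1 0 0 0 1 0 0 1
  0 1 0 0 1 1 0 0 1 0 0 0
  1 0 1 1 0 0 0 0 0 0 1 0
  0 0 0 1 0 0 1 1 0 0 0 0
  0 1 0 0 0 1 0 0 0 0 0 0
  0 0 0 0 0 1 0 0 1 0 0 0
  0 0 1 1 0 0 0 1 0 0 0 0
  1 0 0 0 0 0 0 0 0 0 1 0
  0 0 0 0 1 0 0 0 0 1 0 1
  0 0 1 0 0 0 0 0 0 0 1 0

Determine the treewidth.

A width-3 tree decomposition is:
Bags: B1 = {2, 6, 7, 8}  B2 = {2, 4, 6, 8}  B3 = {2, 4, 8, 9}  B4 = {1, 2, 4, 9}  B5 = {1, 4, 5, 9}  B6 = {1, 3, 5, 9}  B7 = {1, 3, 5, 10}  B8 = {3, 5, 10, 11}  B9 = {3, 10, 11, 12}
Tree: B1–B2, B2–B3, B3–B4, B4–B5, B5–B6, B6–B7, B7–B8, B8–B9
Every bag has size at most 4, so the width is 4 − 1 = 3 and tw(G) ≤ 3. For the lower bound: the 4 vertex sets {6,7,8}, {2}, {4}, {1,3,5,9} are disjoint, each induces a connected subgraph, and every pair is joined by at least one edge of G. Contracting each set to a single vertex therefore yields K_{4} as a minor, and since treewidth is minor-monotone, tw(G) ≥ tw(K_{4}) = 3. Hence tw(G) = 3 exactly.

3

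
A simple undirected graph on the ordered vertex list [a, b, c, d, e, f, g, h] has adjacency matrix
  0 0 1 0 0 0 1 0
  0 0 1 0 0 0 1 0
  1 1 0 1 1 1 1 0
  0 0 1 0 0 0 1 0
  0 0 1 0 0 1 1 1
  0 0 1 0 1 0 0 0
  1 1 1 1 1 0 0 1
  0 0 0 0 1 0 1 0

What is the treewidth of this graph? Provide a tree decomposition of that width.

Treewidth 2.
One such decomposition:
Bags: B1 = {c, e, g}  B2 = {b, c, g}  B3 = {a, c, g}  B4 = {c, e, f}  B5 = {e, g, h}  B6 = {c, d, g}
Tree: B1–B2, B2–B3, B1–B4, B1–B5, B1–B6

Every bag has size at most 3, so the width is 3 − 1 = 2 and tw(G) ≤ 2. For the lower bound, the 3 vertices {e, g, h} are pairwise adjacent, and any tree decomposition puts a clique entirely inside one bag — forcing width ≥ 2. The upper and lower bounds meet at 2, so that is the treewidth.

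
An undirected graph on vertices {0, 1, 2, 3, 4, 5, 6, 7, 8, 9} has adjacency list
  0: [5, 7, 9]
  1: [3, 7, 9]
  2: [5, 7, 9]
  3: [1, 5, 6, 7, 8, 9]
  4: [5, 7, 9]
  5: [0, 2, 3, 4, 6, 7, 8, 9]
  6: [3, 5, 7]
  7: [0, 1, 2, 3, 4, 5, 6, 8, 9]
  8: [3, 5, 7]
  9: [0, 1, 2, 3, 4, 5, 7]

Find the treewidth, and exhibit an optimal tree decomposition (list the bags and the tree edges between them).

Treewidth 3.
One optimal decomposition is:
Bags: B1 = {3, 5, 7, 9}  B2 = {4, 5, 7, 9}  B3 = {3, 5, 7, 8}  B4 = {2, 5, 7, 9}  B5 = {3, 5, 6, 7}  B6 = {0, 5, 7, 9}  B7 = {1, 3, 7, 9}
Tree: B1–B2, B1–B3, B2–B4, B1–B5, B4–B6, B1–B7

Each bag holds 4 vertices, so the decomposition has width 3, which upper-bounds the treewidth. For the lower bound, the 4 vertices {1, 3, 7, 9} are pairwise adjacent, and any tree decomposition puts a clique entirely inside one bag — forcing width ≥ 3. Hence tw(G) = 3 exactly.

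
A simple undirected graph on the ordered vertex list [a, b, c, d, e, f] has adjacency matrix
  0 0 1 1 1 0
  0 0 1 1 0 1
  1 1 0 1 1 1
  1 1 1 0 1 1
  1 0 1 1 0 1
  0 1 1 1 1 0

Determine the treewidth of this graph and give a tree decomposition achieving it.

Treewidth 3.
One optimal decomposition is:
Bags: B1 = {a, c, d, e}  B2 = {c, d, e, f}  B3 = {b, c, d, f}
Tree: B1–B2, B2–B3

Each bag holds 4 vertices, so the decomposition has width 3, which upper-bounds the treewidth. On the other hand G contains the 4-clique {a, c, d, e}. A clique must lie in a single bag of any decomposition, so no decomposition can have width below 3. The upper and lower bounds meet at 3, so that is the treewidth.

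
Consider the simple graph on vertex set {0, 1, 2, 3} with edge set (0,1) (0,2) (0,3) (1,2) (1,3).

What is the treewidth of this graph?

A width-2 tree decomposition is:
Bags: B1 = {0, 1, 2}  B2 = {0, 1, 3}
Tree: B1–B2
The largest bag has 3 vertices, giving width 2; this decomposition certifies tw(G) ≤ 2. On the other hand G contains the 3-clique {0, 1, 2}. A clique must lie in a single bag of any decomposition, so no decomposition can have width below 2. Combining the bounds, tw(G) = 2.

2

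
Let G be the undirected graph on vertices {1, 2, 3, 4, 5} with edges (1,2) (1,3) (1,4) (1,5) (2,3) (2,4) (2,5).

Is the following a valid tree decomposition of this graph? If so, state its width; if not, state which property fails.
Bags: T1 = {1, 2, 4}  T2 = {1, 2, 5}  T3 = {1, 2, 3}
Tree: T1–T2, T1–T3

Vertex coverage: the bags together contain {1, 2, 3, 4, 5}, the full vertex set. Edge coverage: each edge of G has both endpoints in at least one bag. Running intersection: for every vertex, the bags containing it form a connected subtree. All three properties hold, so this is a valid tree decomposition of width max|bag| − 1 = 2, and hence tw(G) ≤ 2.

Yes; width 2.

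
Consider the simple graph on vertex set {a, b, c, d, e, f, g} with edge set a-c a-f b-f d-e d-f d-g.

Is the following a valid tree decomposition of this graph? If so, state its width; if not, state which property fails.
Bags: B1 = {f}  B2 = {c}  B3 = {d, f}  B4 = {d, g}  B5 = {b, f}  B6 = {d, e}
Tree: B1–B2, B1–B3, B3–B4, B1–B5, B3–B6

A tree decomposition must satisfy three properties: every vertex lies in some bag; for every edge, both endpoints lie together in some bag; and for every vertex, the bags containing it form a connected subtree. Here vertex a appears in no bag, so the decomposition is invalid.

No — vertex a appears in no bag.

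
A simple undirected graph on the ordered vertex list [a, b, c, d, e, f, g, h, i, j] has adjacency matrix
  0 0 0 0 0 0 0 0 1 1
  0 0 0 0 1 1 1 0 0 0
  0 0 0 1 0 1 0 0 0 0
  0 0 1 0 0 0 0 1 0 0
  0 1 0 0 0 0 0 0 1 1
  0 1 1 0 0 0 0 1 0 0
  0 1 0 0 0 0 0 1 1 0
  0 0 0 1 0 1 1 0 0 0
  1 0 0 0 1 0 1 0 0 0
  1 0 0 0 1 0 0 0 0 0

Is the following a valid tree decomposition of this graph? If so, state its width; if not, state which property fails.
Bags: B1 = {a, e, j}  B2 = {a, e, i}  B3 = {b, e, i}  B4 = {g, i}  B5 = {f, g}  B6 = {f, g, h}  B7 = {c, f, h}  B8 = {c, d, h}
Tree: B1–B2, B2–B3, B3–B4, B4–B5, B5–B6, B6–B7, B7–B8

A tree decomposition must satisfy three properties: every vertex lies in some bag; for every edge, both endpoints lie together in some bag; and for every vertex, the bags containing it form a connected subtree. Here edge (b,g) lies in no bag, so the decomposition is invalid.

No — edge (b,g) lies in no bag.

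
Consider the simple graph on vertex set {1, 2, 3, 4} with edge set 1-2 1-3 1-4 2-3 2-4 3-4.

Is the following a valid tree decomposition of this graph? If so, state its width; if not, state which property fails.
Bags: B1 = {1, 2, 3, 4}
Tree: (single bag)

Yes; width 3.

Vertex coverage: the bags together contain {1, 2, 3, 4}, the full vertex set. Edge coverage: each edge of G has both endpoints in at least one bag. Running intersection: for every vertex, the bags containing it form a connected subtree. All three properties hold, so this is a valid tree decomposition of width max|bag| − 1 = 3, and hence tw(G) ≤ 3.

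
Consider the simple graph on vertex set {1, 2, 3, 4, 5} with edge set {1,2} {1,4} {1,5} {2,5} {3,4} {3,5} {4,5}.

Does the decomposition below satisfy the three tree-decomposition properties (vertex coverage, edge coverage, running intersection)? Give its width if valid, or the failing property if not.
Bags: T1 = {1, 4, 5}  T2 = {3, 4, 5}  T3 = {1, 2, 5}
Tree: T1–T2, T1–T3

Checking the three conditions: (i) the bags cover all of {1, 2, 3, 4, 5}; (ii) for each edge, some bag contains both endpoints; (iii) the bags containing any fixed vertex form a subtree. All hold, so the decomposition is valid with width 3 − 1 = 2.

Yes; width 2.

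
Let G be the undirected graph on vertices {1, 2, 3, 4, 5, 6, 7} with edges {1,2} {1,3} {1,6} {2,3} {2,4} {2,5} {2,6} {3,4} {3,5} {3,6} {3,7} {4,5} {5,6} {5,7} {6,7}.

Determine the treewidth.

A width-3 tree decomposition is:
Bags: B1 = {2, 3, 5, 6}  B2 = {3, 5, 6, 7}  B3 = {1, 2, 3, 6}  B4 = {2, 3, 4, 5}
Tree: B1–B2, B1–B3, B1–B4
Every bag has size at most 4, so the width is 4 − 1 = 3 and tw(G) ≤ 3. Conversely, {1, 2, 3, 6} is a clique of size 4, and the vertices of any clique must share a bag in every tree decomposition; so some bag has ≥ 4 vertices and tw(G) ≥ 3. The upper and lower bounds meet at 3, so that is the treewidth.

3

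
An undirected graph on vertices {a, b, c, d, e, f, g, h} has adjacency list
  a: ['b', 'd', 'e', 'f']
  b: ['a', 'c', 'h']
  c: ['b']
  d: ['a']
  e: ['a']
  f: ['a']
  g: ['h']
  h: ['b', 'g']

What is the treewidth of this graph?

1

A width-1 tree decomposition is:
Bags: B1 = {b, h}  B2 = {a, b}  B3 = {a, d}  B4 = {b, c}  B5 = {g, h}  B6 = {a, e}  B7 = {a, f}
Tree: B1–B2, B2–B3, B1–B4, B1–B5, B3–B6, B6–B7
Every bag has size at most 2, so the width is 2 − 1 = 1 and tw(G) ≤ 1. Since G has at least one edge (e.g. b–h), it is not an edgeless graph, so tw(G) ≥ 1. Therefore the treewidth is 1.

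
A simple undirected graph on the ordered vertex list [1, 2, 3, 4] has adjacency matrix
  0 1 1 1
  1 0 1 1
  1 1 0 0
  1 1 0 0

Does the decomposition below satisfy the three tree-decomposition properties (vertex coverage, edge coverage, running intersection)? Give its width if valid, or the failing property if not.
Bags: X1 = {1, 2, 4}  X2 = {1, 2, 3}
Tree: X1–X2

Yes; width 2.

Checking the three conditions: (i) the bags cover all of {1, 2, 3, 4}; (ii) for each edge, some bag contains both endpoints; (iii) the bags containing any fixed vertex form a subtree. All hold, so the decomposition is valid with width 3 − 1 = 2.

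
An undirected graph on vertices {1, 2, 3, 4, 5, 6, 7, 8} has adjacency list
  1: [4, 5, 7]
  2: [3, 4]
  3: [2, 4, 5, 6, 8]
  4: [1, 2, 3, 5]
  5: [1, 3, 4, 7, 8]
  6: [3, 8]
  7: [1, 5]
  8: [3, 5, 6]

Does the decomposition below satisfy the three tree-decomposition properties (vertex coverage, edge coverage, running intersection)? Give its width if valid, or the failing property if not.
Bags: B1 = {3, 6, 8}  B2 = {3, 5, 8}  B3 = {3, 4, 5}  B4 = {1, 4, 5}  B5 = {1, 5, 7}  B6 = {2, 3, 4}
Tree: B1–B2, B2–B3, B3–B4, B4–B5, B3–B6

Yes; width 2.

Vertex coverage: the bags together contain {1, 2, 3, 4, 5, 6, 7, 8}, the full vertex set. Edge coverage: each edge of G has both endpoints in at least one bag. Running intersection: for every vertex, the bags containing it form a connected subtree. All three properties hold, so this is a valid tree decomposition of width max|bag| − 1 = 2, and hence tw(G) ≤ 2.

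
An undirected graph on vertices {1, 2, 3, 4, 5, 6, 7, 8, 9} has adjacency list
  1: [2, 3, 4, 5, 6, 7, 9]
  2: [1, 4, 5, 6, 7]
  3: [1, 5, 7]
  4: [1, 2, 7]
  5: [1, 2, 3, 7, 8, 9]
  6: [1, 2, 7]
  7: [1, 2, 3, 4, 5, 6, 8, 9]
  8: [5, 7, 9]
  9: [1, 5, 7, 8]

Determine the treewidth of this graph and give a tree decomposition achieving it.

The largest bag has 4 vertices, giving width 3; this decomposition certifies tw(G) ≤ 3. For the lower bound, the 4 vertices {5, 7, 8, 9} are pairwise adjacent, and any tree decomposition puts a clique entirely inside one bag — forcing width ≥ 3. Therefore the treewidth is 3.

Treewidth 3.
One such decomposition:
Bags: B1 = {1, 5, 7, 9}  B2 = {5, 7, 8, 9}  B3 = {1, 2, 5, 7}  B4 = {1, 2, 4, 7}  B5 = {1, 3, 5, 7}  B6 = {1, 2, 6, 7}
Tree: B1–B2, B1–B3, B3–B4, B3–B5, B4–B6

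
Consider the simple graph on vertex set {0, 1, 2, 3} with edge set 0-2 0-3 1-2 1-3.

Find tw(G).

A width-2 tree decomposition is:
Bags: B1 = {0, 1, 2}  B2 = {0, 1, 3}
Tree: B1–B2
Every bag has size at most 3, so the width is 3 − 1 = 2 and tw(G) ≤ 2. Since 1–2–0–3–1 is a cycle in G, G is not acyclic. Forests are exactly the graphs of treewidth ≤ 1, so tw(G) ≥ 2. Therefore the treewidth is 2.

2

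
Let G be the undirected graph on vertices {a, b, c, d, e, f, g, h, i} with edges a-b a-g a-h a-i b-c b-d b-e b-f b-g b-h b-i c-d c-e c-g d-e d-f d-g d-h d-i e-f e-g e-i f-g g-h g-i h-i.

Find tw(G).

4

A width-4 tree decomposition is:
Bags: B1 = {b, d, e, g, i}  B2 = {b, c, d, e, g}  B3 = {b, d, e, f, g}  B4 = {b, d, g, h, i}  B5 = {a, b, g, h, i}
Tree: B1–B2, B2–B3, B1–B4, B4–B5
Each bag holds 5 vertices, so the decomposition has width 4, which upper-bounds the treewidth. On the other hand G contains the 5-clique {b, c, d, e, g}. A clique must lie in a single bag of any decomposition, so no decomposition can have width below 4. Therefore the treewidth is 4.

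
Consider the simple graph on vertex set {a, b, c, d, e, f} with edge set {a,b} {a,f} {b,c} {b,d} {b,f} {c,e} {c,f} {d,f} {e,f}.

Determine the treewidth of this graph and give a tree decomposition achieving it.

The largest bag has 3 vertices, giving width 2; this decomposition certifies tw(G) ≤ 2. On the other hand G contains the 3-clique {c, e, f}. A clique must lie in a single bag of any decomposition, so no decomposition can have width below 2. Hence tw(G) = 2 exactly.

Treewidth 2.
Bags: B1 = {b, d, f}  B2 = {b, c, f}  B3 = {c, e, f}  B4 = {a, b, f}
Tree: B1–B2, B2–B3, B1–B4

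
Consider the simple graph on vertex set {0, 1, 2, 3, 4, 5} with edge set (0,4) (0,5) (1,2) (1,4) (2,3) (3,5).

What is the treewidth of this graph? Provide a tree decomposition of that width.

Treewidth 2.
One such decomposition:
Bags: B1 = {0, 3, 5}  B2 = {0, 3, 4}  B3 = {1, 3, 4}  B4 = {1, 2, 3}
Tree: B1–B2, B2–B3, B3–B4

The largest bag has 3 vertices, giving width 2; this decomposition certifies tw(G) ≤ 2. For the lower bound, G contains the cycle 3–5–0–4–1–2–3, so G is not a forest; only forests have treewidth ≤ 1, hence tw(G) ≥ 2. The upper and lower bounds meet at 2, so that is the treewidth.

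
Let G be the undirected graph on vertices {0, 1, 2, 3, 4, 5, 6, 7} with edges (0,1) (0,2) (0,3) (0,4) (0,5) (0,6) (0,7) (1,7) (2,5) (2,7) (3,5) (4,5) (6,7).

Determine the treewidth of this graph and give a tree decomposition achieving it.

Every bag has size at most 3, so the width is 3 − 1 = 2 and tw(G) ≤ 2. Conversely, {0, 1, 7} is a clique of size 3, and the vertices of any clique must share a bag in every tree decomposition; so some bag has ≥ 3 vertices and tw(G) ≥ 2. Combining the bounds, tw(G) = 2.

Treewidth 2.
One such decomposition:
Bags: B1 = {0, 2, 5}  B2 = {0, 3, 5}  B3 = {0, 2, 7}  B4 = {0, 1, 7}  B5 = {0, 4, 5}  B6 = {0, 6, 7}
Tree: B1–B2, B1–B3, B3–B4, B1–B5, B4–B6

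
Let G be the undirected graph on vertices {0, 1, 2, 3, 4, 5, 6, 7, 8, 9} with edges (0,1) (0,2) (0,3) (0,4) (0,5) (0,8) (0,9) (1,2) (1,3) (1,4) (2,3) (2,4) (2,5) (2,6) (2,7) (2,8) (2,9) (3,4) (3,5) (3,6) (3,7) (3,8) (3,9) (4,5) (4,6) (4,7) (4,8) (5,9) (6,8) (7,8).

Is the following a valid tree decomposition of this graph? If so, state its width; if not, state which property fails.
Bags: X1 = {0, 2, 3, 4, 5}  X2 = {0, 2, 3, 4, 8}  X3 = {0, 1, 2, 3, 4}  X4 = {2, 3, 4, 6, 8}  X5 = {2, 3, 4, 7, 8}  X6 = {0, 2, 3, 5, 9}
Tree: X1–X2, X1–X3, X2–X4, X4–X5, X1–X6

Yes; width 4.

Checking the three conditions: (i) the bags cover all of {0, 1, 2, 3, 4, 5, 6, 7, 8, 9}; (ii) for each edge, some bag contains both endpoints; (iii) the bags containing any fixed vertex form a subtree. All hold, so the decomposition is valid with width 5 − 1 = 4.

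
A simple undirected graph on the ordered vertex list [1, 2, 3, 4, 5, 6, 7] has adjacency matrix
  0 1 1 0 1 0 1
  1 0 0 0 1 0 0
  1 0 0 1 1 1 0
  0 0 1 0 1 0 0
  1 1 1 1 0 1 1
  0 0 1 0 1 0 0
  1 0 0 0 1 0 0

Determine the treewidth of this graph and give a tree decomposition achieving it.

Treewidth 2.
One optimal decomposition is:
Bags: B1 = {1, 3, 5}  B2 = {1, 2, 5}  B3 = {3, 4, 5}  B4 = {3, 5, 6}  B5 = {1, 5, 7}
Tree: B1–B2, B1–B3, B1–B4, B1–B5

The largest bag has 3 vertices, giving width 2; this decomposition certifies tw(G) ≤ 2. Conversely, {1, 2, 5} is a clique of size 3, and the vertices of any clique must share a bag in every tree decomposition; so some bag has ≥ 3 vertices and tw(G) ≥ 2. Combining the bounds, tw(G) = 2.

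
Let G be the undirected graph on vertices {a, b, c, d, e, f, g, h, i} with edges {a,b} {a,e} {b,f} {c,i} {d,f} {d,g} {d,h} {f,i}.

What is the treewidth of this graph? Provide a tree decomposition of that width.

Treewidth 1.
One optimal decomposition is:
Bags: B1 = {b, f}  B2 = {d, f}  B3 = {f, i}  B4 = {a, b}  B5 = {c, i}  B6 = {d, h}  B7 = {a, e}  B8 = {d, g}
Tree: B1–B2, B2–B3, B1–B4, B3–B5, B2–B6, B4–B7, B6–B8

Every bag has size at most 2, so the width is 2 − 1 = 1 and tw(G) ≤ 1. Any graph with an edge has treewidth ≥ 1, and G has the edge b–f. Hence tw(G) = 1 exactly.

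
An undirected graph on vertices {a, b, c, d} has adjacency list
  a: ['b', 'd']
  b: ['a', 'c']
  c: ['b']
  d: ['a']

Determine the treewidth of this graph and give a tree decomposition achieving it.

Treewidth 1.
Bags: B1 = {a, d}  B2 = {a, b}  B3 = {b, c}
Tree: B1–B2, B2–B3

Every bag has size at most 2, so the width is 2 − 1 = 1 and tw(G) ≤ 1. Any graph with an edge has treewidth ≥ 1, and G has the edge d–a. Therefore the treewidth is 1.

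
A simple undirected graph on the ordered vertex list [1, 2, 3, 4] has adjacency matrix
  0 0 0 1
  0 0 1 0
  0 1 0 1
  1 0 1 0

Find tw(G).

1

A width-1 tree decomposition is:
Bags: B1 = {1, 4}  B2 = {3, 4}  B3 = {2, 3}
Tree: B1–B2, B2–B3
The largest bag has 2 vertices, giving width 1; this decomposition certifies tw(G) ≤ 1. Since G has at least one edge (e.g. 4–1), it is not an edgeless graph, so tw(G) ≥ 1. Combining the bounds, tw(G) = 1.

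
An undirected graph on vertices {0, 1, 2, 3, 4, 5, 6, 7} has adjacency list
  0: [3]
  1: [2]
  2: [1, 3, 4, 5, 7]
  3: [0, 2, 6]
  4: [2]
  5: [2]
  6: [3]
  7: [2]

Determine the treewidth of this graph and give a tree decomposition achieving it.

Treewidth 1.
One optimal decomposition is:
Bags: B1 = {2, 3}  B2 = {2, 4}  B3 = {2, 5}  B4 = {2, 7}  B5 = {1, 2}  B6 = {3, 6}  B7 = {0, 3}
Tree: B1–B2, B2–B3, B3–B4, B4–B5, B1–B6, B1–B7

Every bag has size at most 2, so the width is 2 − 1 = 1 and tw(G) ≤ 1. Any graph with an edge has treewidth ≥ 1, and G has the edge 2–3. The upper and lower bounds meet at 1, so that is the treewidth.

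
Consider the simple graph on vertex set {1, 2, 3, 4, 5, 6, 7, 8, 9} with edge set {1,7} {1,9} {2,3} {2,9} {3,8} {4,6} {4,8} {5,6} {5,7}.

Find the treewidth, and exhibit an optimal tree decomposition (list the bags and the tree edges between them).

Treewidth 2.
One optimal decomposition is:
Bags: B1 = {1, 2, 9}  B2 = {1, 2, 3}  B3 = {1, 3, 8}  B4 = {1, 4, 8}  B5 = {1, 4, 6}  B6 = {1, 5, 6}  B7 = {1, 5, 7}
Tree: B1–B2, B2–B3, B3–B4, B4–B5, B5–B6, B6–B7

Each bag holds 3 vertices, so the decomposition has width 2, which upper-bounds the treewidth. For the lower bound, G contains the cycle 1–9–2–3–8–4–6–5–7–1, so G is not a forest; only forests have treewidth ≤ 1, hence tw(G) ≥ 2. The upper and lower bounds meet at 2, so that is the treewidth.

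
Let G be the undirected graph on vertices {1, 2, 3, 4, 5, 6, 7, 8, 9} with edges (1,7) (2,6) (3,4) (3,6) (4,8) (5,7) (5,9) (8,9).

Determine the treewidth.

1

A width-1 tree decomposition is:
Bags: B1 = {2, 6}  B2 = {3, 6}  B3 = {3, 4}  B4 = {4, 8}  B5 = {8, 9}  B6 = {5, 9}  B7 = {5, 7}  B8 = {1, 7}
Tree: B1–B2, B2–B3, B3–B4, B4–B5, B5–B6, B6–B7, B7–B8
Every bag has size at most 2, so the width is 2 − 1 = 1 and tw(G) ≤ 1. Any graph with an edge has treewidth ≥ 1, and G has the edge 2–6. Combining the bounds, tw(G) = 1.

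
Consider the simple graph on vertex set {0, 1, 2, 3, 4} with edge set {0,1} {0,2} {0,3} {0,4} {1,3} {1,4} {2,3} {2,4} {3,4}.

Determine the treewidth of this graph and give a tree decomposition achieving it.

Every bag has size at most 4, so the width is 4 − 1 = 3 and tw(G) ≤ 3. Conversely, {0, 1, 3, 4} is a clique of size 4, and the vertices of any clique must share a bag in every tree decomposition; so some bag has ≥ 4 vertices and tw(G) ≥ 3. Therefore the treewidth is 3.

Treewidth 3.
One such decomposition:
Bags: B1 = {0, 1, 3, 4}  B2 = {0, 2, 3, 4}
Tree: B1–B2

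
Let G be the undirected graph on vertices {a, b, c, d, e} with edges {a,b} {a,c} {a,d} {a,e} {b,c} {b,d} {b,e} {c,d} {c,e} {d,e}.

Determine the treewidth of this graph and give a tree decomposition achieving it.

With just one bag of size 5, the width is 5 − 1 = 4, so tw(G) ≤ 4. On the other hand G contains the 5-clique {a, b, c, d, e}. A clique must lie in a single bag of any decomposition, so no decomposition can have width below 4. Hence tw(G) = 4 exactly.

Treewidth 4.
One optimal decomposition is:
Bags: B1 = {a, b, c, d, e}
Tree: (single bag)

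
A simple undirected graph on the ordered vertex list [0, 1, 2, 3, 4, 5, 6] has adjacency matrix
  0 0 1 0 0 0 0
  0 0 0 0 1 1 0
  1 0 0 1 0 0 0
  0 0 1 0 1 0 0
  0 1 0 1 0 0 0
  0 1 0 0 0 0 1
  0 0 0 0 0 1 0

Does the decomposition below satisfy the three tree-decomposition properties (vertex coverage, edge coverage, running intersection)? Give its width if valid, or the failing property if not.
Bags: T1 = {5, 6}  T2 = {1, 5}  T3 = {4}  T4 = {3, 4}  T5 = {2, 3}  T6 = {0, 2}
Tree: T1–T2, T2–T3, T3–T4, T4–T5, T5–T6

A tree decomposition must satisfy three properties: every vertex lies in some bag; for every edge, both endpoints lie together in some bag; and for every vertex, the bags containing it form a connected subtree. Here edge (1,4) lies in no bag, so the decomposition is invalid.

No — edge (1,4) lies in no bag.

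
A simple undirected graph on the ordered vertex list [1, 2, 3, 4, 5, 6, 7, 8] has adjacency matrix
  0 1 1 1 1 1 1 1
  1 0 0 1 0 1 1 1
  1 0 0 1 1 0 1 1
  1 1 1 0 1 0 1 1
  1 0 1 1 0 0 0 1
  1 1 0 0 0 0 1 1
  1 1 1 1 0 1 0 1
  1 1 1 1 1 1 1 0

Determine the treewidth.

4

A width-4 tree decomposition is:
Bags: B1 = {1, 3, 4, 5, 8}  B2 = {1, 3, 4, 7, 8}  B3 = {1, 2, 4, 7, 8}  B4 = {1, 2, 6, 7, 8}
Tree: B1–B2, B2–B3, B3–B4
Every bag has size at most 5, so the width is 5 − 1 = 4 and tw(G) ≤ 4. Conversely, {1, 2, 4, 7, 8} is a clique of size 5, and the vertices of any clique must share a bag in every tree decomposition; so some bag has ≥ 5 vertices and tw(G) ≥ 4. The upper and lower bounds meet at 4, so that is the treewidth.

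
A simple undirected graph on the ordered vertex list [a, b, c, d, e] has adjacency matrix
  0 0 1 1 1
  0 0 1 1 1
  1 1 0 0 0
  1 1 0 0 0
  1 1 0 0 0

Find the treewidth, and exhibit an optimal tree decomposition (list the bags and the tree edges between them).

Every bag has size at most 3, so the width is 3 − 1 = 2 and tw(G) ≤ 2. The edges e–b–c–a–e form a cycle, so G is not a tree and its treewidth is at least 2. The upper and lower bounds meet at 2, so that is the treewidth.

Treewidth 2.
Bags: B1 = {a, b, e}  B2 = {a, b, c}  B3 = {a, b, d}
Tree: B1–B2, B2–B3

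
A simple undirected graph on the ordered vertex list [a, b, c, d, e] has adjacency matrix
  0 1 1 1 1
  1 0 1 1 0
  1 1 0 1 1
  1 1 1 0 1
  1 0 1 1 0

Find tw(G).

3

A width-3 tree decomposition is:
Bags: B1 = {a, c, d, e}  B2 = {a, b, c, d}
Tree: B1–B2
The largest bag has 4 vertices, giving width 3; this decomposition certifies tw(G) ≤ 3. On the other hand G contains the 4-clique {a, c, d, e}. A clique must lie in a single bag of any decomposition, so no decomposition can have width below 3. The upper and lower bounds meet at 3, so that is the treewidth.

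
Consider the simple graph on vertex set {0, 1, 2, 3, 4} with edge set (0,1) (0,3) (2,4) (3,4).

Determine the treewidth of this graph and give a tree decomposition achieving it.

Every bag has size at most 2, so the width is 2 − 1 = 1 and tw(G) ≤ 1. G has an edge, so its treewidth is at least 1. Therefore the treewidth is 1.

Treewidth 1.
Bags: B1 = {2, 4}  B2 = {3, 4}  B3 = {0, 3}  B4 = {0, 1}
Tree: B1–B2, B2–B3, B3–B4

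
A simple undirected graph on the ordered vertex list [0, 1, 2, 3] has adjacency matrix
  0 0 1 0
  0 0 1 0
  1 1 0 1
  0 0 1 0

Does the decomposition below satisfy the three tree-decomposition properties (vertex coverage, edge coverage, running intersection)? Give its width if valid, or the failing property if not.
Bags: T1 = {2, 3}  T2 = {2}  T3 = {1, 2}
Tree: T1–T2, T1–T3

A tree decomposition must satisfy three properties: every vertex lies in some bag; for every edge, both endpoints lie together in some bag; and for every vertex, the bags containing it form a connected subtree. Here vertex 0 appears in no bag, so the decomposition is invalid.

No — vertex 0 appears in no bag.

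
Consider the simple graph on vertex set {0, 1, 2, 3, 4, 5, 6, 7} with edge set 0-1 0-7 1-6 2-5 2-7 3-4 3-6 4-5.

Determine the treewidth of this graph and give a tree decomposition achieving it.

Every bag has size at most 3, so the width is 3 − 1 = 2 and tw(G) ≤ 2. The edges 0–1–6–3–4–5–2–7–0 form a cycle, so G is not a tree and its treewidth is at least 2. Therefore the treewidth is 2.

Treewidth 2.
One such decomposition:
Bags: B1 = {0, 1, 6}  B2 = {0, 3, 6}  B3 = {0, 3, 4}  B4 = {0, 4, 5}  B5 = {0, 2, 5}  B6 = {0, 2, 7}
Tree: B1–B2, B2–B3, B3–B4, B4–B5, B5–B6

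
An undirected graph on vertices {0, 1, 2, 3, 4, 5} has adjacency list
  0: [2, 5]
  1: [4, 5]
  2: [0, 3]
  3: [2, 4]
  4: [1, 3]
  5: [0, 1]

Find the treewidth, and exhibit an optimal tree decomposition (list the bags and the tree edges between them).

Every bag has size at most 3, so the width is 3 − 1 = 2 and tw(G) ≤ 2. Since 0–5–1–4–3–2–0 is a cycle in G, G is not acyclic. Forests are exactly the graphs of treewidth ≤ 1, so tw(G) ≥ 2. The upper and lower bounds meet at 2, so that is the treewidth.

Treewidth 2.
One such decomposition:
Bags: B1 = {0, 1, 5}  B2 = {0, 1, 4}  B3 = {0, 3, 4}  B4 = {0, 2, 3}
Tree: B1–B2, B2–B3, B3–B4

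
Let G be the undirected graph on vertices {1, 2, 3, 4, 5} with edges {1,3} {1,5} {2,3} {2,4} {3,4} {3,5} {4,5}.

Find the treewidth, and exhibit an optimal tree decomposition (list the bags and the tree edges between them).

Treewidth 2.
One optimal decomposition is:
Bags: B1 = {3, 4, 5}  B2 = {1, 3, 5}  B3 = {2, 3, 4}
Tree: B1–B2, B1–B3

Every bag has size at most 3, so the width is 3 − 1 = 2 and tw(G) ≤ 2. On the other hand G contains the 3-clique {1, 3, 5}. A clique must lie in a single bag of any decomposition, so no decomposition can have width below 2. Combining the bounds, tw(G) = 2.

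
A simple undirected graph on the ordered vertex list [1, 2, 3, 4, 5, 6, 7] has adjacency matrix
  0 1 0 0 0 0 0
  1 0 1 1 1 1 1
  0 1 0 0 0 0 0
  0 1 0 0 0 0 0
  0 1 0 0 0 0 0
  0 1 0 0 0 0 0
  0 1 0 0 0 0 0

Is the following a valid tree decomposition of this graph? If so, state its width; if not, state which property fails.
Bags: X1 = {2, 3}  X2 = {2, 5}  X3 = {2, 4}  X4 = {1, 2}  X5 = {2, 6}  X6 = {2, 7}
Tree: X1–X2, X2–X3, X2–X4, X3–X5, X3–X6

Yes; width 1.

Every vertex of G appears in some bag (union = {1, 2, 3, 4, 5, 6, 7}); every edge is covered by a bag; and for each vertex v the set of bags containing v is connected in the bag tree. The decomposition is therefore valid. The largest bag has 2 vertices, so the width is 1.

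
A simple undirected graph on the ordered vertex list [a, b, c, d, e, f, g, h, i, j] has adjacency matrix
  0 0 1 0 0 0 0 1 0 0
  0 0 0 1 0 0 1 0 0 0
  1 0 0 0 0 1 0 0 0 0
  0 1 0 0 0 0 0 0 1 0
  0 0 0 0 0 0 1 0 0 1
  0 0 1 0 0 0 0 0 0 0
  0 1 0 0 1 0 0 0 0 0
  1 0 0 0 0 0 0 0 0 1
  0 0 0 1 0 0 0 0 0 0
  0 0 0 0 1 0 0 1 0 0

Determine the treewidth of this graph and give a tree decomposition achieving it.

Treewidth 1.
Bags: B1 = {d, i}  B2 = {b, d}  B3 = {b, g}  B4 = {e, g}  B5 = {e, j}  B6 = {h, j}  B7 = {a, h}  B8 = {a, c}  B9 = {c, f}
Tree: B1–B2, B2–B3, B3–B4, B4–B5, B5–B6, B6–B7, B7–B8, B8–B9

Each bag holds 2 vertices, so the decomposition has width 1, which upper-bounds the treewidth. Any graph with an edge has treewidth ≥ 1, and G has the edge i–d. Combining the bounds, tw(G) = 1.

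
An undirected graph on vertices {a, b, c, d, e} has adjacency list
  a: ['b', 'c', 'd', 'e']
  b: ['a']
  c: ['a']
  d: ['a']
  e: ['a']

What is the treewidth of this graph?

1

A width-1 tree decomposition is:
Bags: B1 = {a, d}  B2 = {a, c}  B3 = {a, b}  B4 = {a, e}
Tree: B1–B2, B1–B3, B2–B4
The largest bag has 2 vertices, giving width 1; this decomposition certifies tw(G) ≤ 1. Since G has at least one edge (e.g. d–a), it is not an edgeless graph, so tw(G) ≥ 1. Combining the bounds, tw(G) = 1.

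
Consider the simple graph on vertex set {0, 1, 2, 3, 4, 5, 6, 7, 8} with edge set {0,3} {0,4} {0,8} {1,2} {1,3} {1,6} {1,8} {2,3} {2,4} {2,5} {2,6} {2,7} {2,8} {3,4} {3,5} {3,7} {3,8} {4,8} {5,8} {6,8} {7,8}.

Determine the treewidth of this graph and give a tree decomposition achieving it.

Every bag has size at most 4, so the width is 4 − 1 = 3 and tw(G) ≤ 3. On the other hand G contains the 4-clique {0, 3, 4, 8}. A clique must lie in a single bag of any decomposition, so no decomposition can have width below 3. Combining the bounds, tw(G) = 3.

Treewidth 3.
One optimal decomposition is:
Bags: B1 = {1, 2, 3, 8}  B2 = {2, 3, 4, 8}  B3 = {2, 3, 7, 8}  B4 = {1, 2, 6, 8}  B5 = {2, 3, 5, 8}  B6 = {0, 3, 4, 8}
Tree: B1–B2, B2–B3, B1–B4, B3–B5, B2–B6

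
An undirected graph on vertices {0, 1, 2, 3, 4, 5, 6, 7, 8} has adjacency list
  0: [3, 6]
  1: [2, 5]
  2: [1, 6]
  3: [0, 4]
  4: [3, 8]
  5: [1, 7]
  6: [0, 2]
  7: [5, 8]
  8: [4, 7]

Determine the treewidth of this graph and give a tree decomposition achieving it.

The largest bag has 3 vertices, giving width 2; this decomposition certifies tw(G) ≤ 2. Since 7–8–4–3–0–6–2–1–5–7 is a cycle in G, G is not acyclic. Forests are exactly the graphs of treewidth ≤ 1, so tw(G) ≥ 2. The upper and lower bounds meet at 2, so that is the treewidth.

Treewidth 2.
Bags: B1 = {4, 7, 8}  B2 = {3, 4, 7}  B3 = {0, 3, 7}  B4 = {0, 6, 7}  B5 = {2, 6, 7}  B6 = {1, 2, 7}  B7 = {1, 5, 7}
Tree: B1–B2, B2–B3, B3–B4, B4–B5, B5–B6, B6–B7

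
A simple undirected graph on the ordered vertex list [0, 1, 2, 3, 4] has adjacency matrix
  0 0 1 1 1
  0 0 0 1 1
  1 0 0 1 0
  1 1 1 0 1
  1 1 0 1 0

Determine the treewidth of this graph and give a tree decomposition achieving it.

Every bag has size at most 3, so the width is 3 − 1 = 2 and tw(G) ≤ 2. Conversely, {0, 2, 3} is a clique of size 3, and the vertices of any clique must share a bag in every tree decomposition; so some bag has ≥ 3 vertices and tw(G) ≥ 2. Combining the bounds, tw(G) = 2.

Treewidth 2.
Bags: B1 = {0, 3, 4}  B2 = {0, 2, 3}  B3 = {1, 3, 4}
Tree: B1–B2, B1–B3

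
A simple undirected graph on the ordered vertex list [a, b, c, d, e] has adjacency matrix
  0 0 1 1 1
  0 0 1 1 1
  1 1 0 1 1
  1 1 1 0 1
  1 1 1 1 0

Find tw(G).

A width-3 tree decomposition is:
Bags: B1 = {b, c, d, e}  B2 = {a, c, d, e}
Tree: B1–B2
Every bag has size at most 4, so the width is 4 − 1 = 3 and tw(G) ≤ 3. On the other hand G contains the 4-clique {a, c, d, e}. A clique must lie in a single bag of any decomposition, so no decomposition can have width below 3. Therefore the treewidth is 3.

3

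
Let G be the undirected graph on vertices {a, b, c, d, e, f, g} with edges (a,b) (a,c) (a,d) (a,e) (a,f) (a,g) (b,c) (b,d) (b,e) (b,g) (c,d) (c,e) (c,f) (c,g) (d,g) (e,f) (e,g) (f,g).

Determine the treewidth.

A width-4 tree decomposition is:
Bags: B1 = {a, b, c, e, g}  B2 = {a, b, c, d, g}  B3 = {a, c, e, f, g}
Tree: B1–B2, B1–B3
Each bag holds 5 vertices, so the decomposition has width 4, which upper-bounds the treewidth. For the lower bound, the 5 vertices {a, b, c, d, g} are pairwise adjacent, and any tree decomposition puts a clique entirely inside one bag — forcing width ≥ 4. Hence tw(G) = 4 exactly.

4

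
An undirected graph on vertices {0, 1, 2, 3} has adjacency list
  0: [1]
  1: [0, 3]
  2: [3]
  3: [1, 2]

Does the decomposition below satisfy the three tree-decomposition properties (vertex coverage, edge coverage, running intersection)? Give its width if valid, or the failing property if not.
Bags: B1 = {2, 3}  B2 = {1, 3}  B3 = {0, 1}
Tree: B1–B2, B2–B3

Yes; width 1.

Every vertex of G appears in some bag (union = {0, 1, 2, 3}); every edge is covered by a bag; and for each vertex v the set of bags containing v is connected in the bag tree. The decomposition is therefore valid. The largest bag has 2 vertices, so the width is 1.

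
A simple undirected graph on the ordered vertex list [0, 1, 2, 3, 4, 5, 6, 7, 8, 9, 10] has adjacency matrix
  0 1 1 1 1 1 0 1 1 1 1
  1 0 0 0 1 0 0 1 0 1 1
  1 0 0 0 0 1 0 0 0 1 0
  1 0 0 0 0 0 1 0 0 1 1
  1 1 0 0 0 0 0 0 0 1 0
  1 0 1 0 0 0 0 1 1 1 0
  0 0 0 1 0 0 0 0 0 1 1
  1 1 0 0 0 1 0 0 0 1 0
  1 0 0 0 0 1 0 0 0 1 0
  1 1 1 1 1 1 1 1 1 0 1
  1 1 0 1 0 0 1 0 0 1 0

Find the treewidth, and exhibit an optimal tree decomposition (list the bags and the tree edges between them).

Treewidth 3.
One such decomposition:
Bags: B1 = {0, 2, 5, 9}  B2 = {0, 5, 7, 9}  B3 = {0, 5, 8, 9}  B4 = {0, 1, 7, 9}  B5 = {0, 1, 4, 9}  B6 = {0, 1, 9, 10}  B7 = {0, 3, 9, 10}  B8 = {3, 6, 9, 10}
Tree: B1–B2, B1–B3, B2–B4, B4–B5, B4–B6, B6–B7, B7–B8

Every bag has size at most 4, so the width is 4 − 1 = 3 and tw(G) ≤ 3. Conversely, {0, 1, 9, 10} is a clique of size 4, and the vertices of any clique must share a bag in every tree decomposition; so some bag has ≥ 4 vertices and tw(G) ≥ 3. Therefore the treewidth is 3.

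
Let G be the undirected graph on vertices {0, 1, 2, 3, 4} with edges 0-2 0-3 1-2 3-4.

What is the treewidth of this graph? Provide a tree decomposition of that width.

Treewidth 1.
One optimal decomposition is:
Bags: B1 = {1, 2}  B2 = {0, 2}  B3 = {0, 3}  B4 = {3, 4}
Tree: B1–B2, B2–B3, B3–B4

Each bag holds 2 vertices, so the decomposition has width 1, which upper-bounds the treewidth. G has an edge, so its treewidth is at least 1. The upper and lower bounds meet at 1, so that is the treewidth.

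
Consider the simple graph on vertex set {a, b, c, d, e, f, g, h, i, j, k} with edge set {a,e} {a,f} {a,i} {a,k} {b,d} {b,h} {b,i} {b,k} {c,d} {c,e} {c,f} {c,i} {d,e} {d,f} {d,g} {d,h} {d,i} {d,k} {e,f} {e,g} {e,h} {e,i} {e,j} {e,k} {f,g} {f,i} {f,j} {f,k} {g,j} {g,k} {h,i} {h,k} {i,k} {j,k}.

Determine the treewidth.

4

A width-4 tree decomposition is:
Bags: B1 = {d, e, f, g, k}  B2 = {d, e, f, i, k}  B3 = {a, e, f, i, k}  B4 = {d, e, h, i, k}  B5 = {c, d, e, f, i}  B6 = {b, d, h, i, k}  B7 = {e, f, g, j, k}
Tree: B1–B2, B2–B3, B2–B4, B2–B5, B4–B6, B1–B7
Every bag has size at most 5, so the width is 5 − 1 = 4 and tw(G) ≤ 4. Conversely, {c, d, e, f, i} is a clique of size 5, and the vertices of any clique must share a bag in every tree decomposition; so some bag has ≥ 5 vertices and tw(G) ≥ 4. Combining the bounds, tw(G) = 4.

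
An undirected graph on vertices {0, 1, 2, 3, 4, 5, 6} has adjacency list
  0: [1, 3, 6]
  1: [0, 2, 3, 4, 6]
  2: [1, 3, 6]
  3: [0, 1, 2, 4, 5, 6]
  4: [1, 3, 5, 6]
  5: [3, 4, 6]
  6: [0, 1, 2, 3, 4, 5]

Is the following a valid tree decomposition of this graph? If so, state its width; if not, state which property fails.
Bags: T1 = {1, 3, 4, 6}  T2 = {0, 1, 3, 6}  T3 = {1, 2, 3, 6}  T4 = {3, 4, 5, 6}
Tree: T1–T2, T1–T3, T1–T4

Checking the three conditions: (i) the bags cover all of {0, 1, 2, 3, 4, 5, 6}; (ii) for each edge, some bag contains both endpoints; (iii) the bags containing any fixed vertex form a subtree. All hold, so the decomposition is valid with width 4 − 1 = 3.

Yes; width 3.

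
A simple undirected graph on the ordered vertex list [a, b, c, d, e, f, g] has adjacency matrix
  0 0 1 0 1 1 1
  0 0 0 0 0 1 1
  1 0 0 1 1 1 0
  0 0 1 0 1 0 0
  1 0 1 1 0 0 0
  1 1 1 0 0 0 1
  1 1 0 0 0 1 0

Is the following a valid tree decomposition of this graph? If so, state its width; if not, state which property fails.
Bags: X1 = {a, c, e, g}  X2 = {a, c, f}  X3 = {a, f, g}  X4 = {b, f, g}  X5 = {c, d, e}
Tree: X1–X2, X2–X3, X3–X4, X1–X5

A tree decomposition must satisfy three properties: every vertex lies in some bag; for every edge, both endpoints lie together in some bag; and for every vertex, the bags containing it form a connected subtree. Here bags containing vertex g are not connected in the tree, so the decomposition is invalid.

No — bags containing vertex g are not connected in the tree.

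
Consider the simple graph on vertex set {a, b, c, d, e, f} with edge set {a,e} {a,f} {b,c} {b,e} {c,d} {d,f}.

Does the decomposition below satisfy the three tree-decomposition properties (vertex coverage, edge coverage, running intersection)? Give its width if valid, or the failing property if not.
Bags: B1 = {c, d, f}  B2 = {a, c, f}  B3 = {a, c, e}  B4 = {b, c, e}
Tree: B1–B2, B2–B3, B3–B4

Yes; width 2.

Checking the three conditions: (i) the bags cover all of {a, b, c, d, e, f}; (ii) for each edge, some bag contains both endpoints; (iii) the bags containing any fixed vertex form a subtree. All hold, so the decomposition is valid with width 3 − 1 = 2.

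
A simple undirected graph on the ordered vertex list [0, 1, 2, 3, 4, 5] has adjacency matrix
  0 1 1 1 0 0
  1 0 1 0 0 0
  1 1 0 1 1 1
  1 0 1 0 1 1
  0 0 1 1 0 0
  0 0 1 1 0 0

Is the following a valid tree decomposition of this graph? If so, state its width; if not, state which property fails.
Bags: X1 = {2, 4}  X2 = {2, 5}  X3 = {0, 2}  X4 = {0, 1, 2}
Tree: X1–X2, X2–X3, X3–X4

No — vertex 3 appears in no bag.

A tree decomposition must satisfy three properties: every vertex lies in some bag; for every edge, both endpoints lie together in some bag; and for every vertex, the bags containing it form a connected subtree. Here vertex 3 appears in no bag, so the decomposition is invalid.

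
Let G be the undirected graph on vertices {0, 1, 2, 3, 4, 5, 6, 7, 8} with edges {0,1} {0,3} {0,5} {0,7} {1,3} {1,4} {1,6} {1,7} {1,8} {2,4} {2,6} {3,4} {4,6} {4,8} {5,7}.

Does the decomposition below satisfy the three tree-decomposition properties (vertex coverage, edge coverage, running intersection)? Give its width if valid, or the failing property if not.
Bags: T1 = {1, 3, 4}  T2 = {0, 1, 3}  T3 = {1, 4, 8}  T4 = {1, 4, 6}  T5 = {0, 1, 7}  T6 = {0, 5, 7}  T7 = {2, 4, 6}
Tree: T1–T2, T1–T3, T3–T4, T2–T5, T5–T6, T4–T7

Checking the three conditions: (i) the bags cover all of {0, 1, 2, 3, 4, 5, 6, 7, 8}; (ii) for each edge, some bag contains both endpoints; (iii) the bags containing any fixed vertex form a subtree. All hold, so the decomposition is valid with width 3 − 1 = 2.

Yes; width 2.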